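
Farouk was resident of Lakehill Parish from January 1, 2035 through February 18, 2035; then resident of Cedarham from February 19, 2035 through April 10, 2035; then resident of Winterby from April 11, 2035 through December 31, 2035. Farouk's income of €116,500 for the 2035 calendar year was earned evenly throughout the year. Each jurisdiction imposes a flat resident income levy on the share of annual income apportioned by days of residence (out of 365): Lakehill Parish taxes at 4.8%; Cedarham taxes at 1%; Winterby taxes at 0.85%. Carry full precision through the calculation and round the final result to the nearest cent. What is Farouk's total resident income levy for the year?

€1,632.44

Lakehill Parish, January 1 – February 18, 2035: 49 days → €116,500 × 4.8% × 49/365 = €750.7068
Cedarham, February 19 – April 10, 2035: 51 days → €116,500 × 1% × 51/365 = €162.7808
Winterby, April 11 – December 31, 2035: 265 days → €116,500 × 0.85% × 265/365 = €718.9486
Total = €1,632.4363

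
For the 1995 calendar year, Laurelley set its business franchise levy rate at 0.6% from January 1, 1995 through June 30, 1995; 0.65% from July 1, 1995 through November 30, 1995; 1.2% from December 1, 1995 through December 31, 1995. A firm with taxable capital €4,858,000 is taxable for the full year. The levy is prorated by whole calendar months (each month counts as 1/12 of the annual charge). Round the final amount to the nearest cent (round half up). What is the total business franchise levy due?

€32,589.08

January 1 – June 30, 1995: 6 months at 0.6% → €4,858,000 × 0.6% × 6/12 = €14,574.0000
July 1 – November 30, 1995: 5 months at 0.65% → €4,858,000 × 0.65% × 5/12 = €13,157.0833
December 1 – December 31, 1995: 1 month at 1.2% → €4,858,000 × 1.2% × 1/12 = €4,858.0000
Total = €32,589.0833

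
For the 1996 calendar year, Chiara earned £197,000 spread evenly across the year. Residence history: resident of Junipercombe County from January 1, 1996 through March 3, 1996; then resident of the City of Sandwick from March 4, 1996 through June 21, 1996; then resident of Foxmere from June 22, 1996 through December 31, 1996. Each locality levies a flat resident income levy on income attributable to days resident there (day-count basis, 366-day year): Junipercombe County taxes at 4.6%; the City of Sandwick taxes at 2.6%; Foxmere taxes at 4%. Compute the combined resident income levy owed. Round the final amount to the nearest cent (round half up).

£7,254.55

Junipercombe County, January 1 – March 3, 1996: 63 days → £197,000 × 4.6% × 63/366 = £1,559.8525
The City of Sandwick, March 4 – June 21, 1996: 110 days → £197,000 × 2.6% × 110/366 = £1,539.3989
Foxmere, June 22 – December 31, 1996: 193 days → £197,000 × 4% × 193/366 = £4,155.3005
Total = £7,254.5519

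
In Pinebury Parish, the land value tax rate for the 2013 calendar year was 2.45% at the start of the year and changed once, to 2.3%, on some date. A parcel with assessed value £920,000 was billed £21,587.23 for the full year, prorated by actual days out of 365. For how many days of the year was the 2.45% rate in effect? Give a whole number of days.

113 days

Let d = days at the first rate; then 365 − d days at the second rate.
£920,000 × [2.45%·d + 2.3%·(365−d)] / 365 = £21,587.23
Solving gives d = 113, so the new rate took effect on 24 April 2013.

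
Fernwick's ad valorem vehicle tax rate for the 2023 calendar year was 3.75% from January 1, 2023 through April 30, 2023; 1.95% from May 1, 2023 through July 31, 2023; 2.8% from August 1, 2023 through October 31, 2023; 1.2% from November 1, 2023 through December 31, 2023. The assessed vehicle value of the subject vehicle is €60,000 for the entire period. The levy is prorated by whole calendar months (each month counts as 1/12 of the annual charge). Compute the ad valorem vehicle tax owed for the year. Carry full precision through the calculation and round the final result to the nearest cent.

€1,582.50

January 1 – April 30, 2023: 4 months at 3.75% → €60,000 × 3.75% × 4/12 = €750.0000
May 1 – July 31, 2023: 3 months at 1.95% → €60,000 × 1.95% × 3/12 = €292.5000
August 1 – October 31, 2023: 3 months at 2.8% → €60,000 × 2.8% × 3/12 = €420.0000
November 1 – December 31, 2023: 2 months at 1.2% → €60,000 × 1.2% × 2/12 = €120.0000
Total = €1,582.5000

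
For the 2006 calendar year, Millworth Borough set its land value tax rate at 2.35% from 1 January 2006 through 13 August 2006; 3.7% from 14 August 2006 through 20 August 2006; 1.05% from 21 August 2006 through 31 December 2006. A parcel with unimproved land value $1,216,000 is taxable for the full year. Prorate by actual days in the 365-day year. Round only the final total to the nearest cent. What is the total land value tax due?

$23,130.65

1 January – 13 August 2006: 225 days at 2.35% → $1,216,000 × 2.35% × 225/365 = $17,615.3425
14 August – 20 August 2006: 7 days at 3.7% → $1,216,000 × 3.7% × 7/365 = $862.8603
21 August – 31 December 2006: 133 days at 1.05% → $1,216,000 × 1.05% × 133/365 = $4,652.4493
Total = $23,130.6521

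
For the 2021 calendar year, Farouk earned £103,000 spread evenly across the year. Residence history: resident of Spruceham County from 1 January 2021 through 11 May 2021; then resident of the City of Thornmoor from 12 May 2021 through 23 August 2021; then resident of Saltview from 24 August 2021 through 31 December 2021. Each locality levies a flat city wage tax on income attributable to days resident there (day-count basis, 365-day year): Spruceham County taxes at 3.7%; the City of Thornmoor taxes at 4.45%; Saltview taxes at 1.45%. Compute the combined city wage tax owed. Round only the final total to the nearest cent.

£3,205.70

Spruceham County, 1 January – 11 May 2021: 131 days → £103,000 × 3.7% × 131/365 = £1,367.7836
The City of Thornmoor, 12 May – 23 August 2021: 104 days → £103,000 × 4.45% × 104/365 = £1,305.9836
Saltview, 24 August – 31 December 2021: 130 days → £103,000 × 1.45% × 130/365 = £531.9315
Total = £3,205.6986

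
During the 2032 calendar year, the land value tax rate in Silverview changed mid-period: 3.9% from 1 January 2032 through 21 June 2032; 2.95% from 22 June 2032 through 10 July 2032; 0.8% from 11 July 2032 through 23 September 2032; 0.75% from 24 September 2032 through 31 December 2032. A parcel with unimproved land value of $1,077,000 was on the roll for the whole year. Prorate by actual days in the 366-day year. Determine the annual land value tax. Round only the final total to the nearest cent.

1 January – 21 June 2032: 173 days at 3.9% → $1,077,000 × 3.9% × 173/366 = $19,853.8770
22 June – 10 July 2032: 19 days at 2.95% → $1,077,000 × 2.95% × 19/366 = $1,649.3402
11 July – 23 September 2032: 75 days at 0.8% → $1,077,000 × 0.8% × 75/366 = $1,765.5738
24 September – 31 December 2032: 99 days at 0.75% → $1,077,000 × 0.75% × 99/366 = $2,184.8975
Total = $25,453.6885

$25,453.69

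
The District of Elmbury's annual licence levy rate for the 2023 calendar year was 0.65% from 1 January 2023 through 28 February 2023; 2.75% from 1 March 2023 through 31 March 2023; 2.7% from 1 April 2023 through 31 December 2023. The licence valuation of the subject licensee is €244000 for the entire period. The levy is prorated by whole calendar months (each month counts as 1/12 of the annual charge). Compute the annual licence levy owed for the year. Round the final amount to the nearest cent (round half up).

€5764.50

1 January – 28 February 2023: 2 months at 0.65% → €244000 × 0.65% × 2/12 = €264.3333
1 March – 31 March 2023: 1 month at 2.75% → €244000 × 2.75% × 1/12 = €559.1667
1 April – 31 December 2023: 9 months at 2.7% → €244000 × 2.7% × 9/12 = €4941.0000
Total = €5764.5000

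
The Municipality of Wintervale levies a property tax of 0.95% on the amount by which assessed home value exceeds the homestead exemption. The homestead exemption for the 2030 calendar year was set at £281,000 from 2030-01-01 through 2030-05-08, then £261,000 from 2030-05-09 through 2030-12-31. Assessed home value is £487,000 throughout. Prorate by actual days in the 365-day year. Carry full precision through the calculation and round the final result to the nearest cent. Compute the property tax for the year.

2030-01-01 to 2030-05-08: 128 days, exemption £281,000 → (£487,000 − £281,000) × 0.95% × 128/365 = £686.2904
2030-05-09 to 2030-12-31: 237 days, exemption £261,000 → (£487,000 − £261,000) × 0.95% × 237/365 = £1,394.0795
Total = £2,080.3699

£2,080.37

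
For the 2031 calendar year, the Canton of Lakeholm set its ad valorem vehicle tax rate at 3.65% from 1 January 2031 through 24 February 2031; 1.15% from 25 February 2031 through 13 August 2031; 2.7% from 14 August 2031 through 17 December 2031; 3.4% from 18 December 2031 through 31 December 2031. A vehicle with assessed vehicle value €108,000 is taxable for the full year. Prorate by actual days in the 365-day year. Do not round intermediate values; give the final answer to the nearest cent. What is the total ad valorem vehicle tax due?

€2,319.93

1 January – 24 February 2031: 55 days at 3.65% → €108,000 × 3.65% × 55/365 = €594.0000
25 February – 13 August 2031: 170 days at 1.15% → €108,000 × 1.15% × 170/365 = €578.4658
14 August – 17 December 2031: 126 days at 2.7% → €108,000 × 2.7% × 126/365 = €1,006.6192
18 December – 31 December 2031: 14 days at 3.4% → €108,000 × 3.4% × 14/365 = €140.8438
Total = €2,319.9288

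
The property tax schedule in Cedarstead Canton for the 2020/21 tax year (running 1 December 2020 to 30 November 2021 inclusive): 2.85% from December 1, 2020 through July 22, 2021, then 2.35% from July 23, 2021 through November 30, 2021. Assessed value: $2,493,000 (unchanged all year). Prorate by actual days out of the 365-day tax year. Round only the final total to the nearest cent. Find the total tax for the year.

December 1, 2020 – July 22, 2021: 234 days at 2.85% → $2,493,000 × 2.85% × 234/365 = $45,550.1836
July 23 – November 30, 2021: 131 days at 2.35% → $2,493,000 × 2.35% × 131/365 = $21,026.5767
Total = $66,576.7603

$66,576.76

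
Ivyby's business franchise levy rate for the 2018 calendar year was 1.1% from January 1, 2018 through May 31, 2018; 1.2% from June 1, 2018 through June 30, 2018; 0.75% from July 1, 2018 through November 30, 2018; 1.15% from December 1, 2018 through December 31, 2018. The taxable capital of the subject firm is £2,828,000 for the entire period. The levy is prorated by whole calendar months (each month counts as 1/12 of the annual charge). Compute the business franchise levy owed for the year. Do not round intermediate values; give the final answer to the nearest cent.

£27,337.33

January 1 – May 31, 2018: 5 months at 1.1% → £2,828,000 × 1.1% × 5/12 = £12,961.6667
June 1 – June 30, 2018: 1 month at 1.2% → £2,828,000 × 1.2% × 1/12 = £2,828.0000
July 1 – November 30, 2018: 5 months at 0.75% → £2,828,000 × 0.75% × 5/12 = £8,837.5000
December 1 – December 31, 2018: 1 month at 1.15% → £2,828,000 × 1.15% × 1/12 = £2,710.1667
Total = £27,337.3333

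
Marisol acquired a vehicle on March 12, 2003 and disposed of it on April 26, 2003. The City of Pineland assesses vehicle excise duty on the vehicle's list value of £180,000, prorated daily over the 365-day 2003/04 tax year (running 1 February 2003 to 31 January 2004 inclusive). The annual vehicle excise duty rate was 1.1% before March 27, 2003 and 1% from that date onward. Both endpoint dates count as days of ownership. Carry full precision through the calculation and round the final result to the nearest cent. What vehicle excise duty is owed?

March 12 – March 26, 2003: 15 days at 1.1% → £180,000 × 1.1% × 15/365 = £81.3699
March 27 – April 26, 2003: 31 days at 1% → £180,000 × 1% × 31/365 = £152.8767
Total = £234.2466

£234.25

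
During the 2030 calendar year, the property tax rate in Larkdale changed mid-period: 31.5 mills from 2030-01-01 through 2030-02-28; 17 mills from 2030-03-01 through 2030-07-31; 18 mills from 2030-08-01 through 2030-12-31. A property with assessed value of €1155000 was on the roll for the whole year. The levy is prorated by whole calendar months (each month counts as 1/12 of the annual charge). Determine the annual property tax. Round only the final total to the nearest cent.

2030-01-01 to 2030-02-28: 2 months at 31.5 mills → €1155000 × 3.15% × 2/12 = €6063.7500
2030-03-01 to 2030-07-31: 5 months at 17 mills → €1155000 × 1.7% × 5/12 = €8181.2500
2030-08-01 to 2030-12-31: 5 months at 18 mills → €1155000 × 1.8% × 5/12 = €8662.5000
Total = €22907.5000

€22907.50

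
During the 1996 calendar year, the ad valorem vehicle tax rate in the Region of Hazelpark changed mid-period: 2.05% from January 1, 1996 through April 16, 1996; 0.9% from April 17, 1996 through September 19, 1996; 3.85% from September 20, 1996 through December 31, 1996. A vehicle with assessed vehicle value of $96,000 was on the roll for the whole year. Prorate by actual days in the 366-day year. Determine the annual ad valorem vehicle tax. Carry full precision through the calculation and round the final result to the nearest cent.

$1,983.74

January 1 – April 16, 1996: 107 days at 2.05% → $96,000 × 2.05% × 107/366 = $575.3443
April 17 – September 19, 1996: 156 days at 0.9% → $96,000 × 0.9% × 156/366 = $368.2623
September 20 – December 31, 1996: 103 days at 3.85% → $96,000 × 3.85% × 103/366 = $1,040.1311
Total = $1,983.7377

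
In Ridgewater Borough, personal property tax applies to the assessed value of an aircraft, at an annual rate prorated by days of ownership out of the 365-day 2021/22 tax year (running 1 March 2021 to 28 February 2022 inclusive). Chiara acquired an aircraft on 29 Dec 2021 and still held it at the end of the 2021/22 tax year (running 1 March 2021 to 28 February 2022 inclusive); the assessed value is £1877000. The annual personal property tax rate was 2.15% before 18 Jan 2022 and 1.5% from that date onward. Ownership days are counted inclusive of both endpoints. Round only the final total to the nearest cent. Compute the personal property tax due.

£5451.01

29 Dec 2021 – 17 Jan 2022: 20 days at 2.15% → £1877000 × 2.15% × 20/365 = £2211.2603
18 Jan – 28 Feb 2022: 42 days at 1.5% → £1877000 × 1.5% × 42/365 = £3239.7534
Total = £5451.0137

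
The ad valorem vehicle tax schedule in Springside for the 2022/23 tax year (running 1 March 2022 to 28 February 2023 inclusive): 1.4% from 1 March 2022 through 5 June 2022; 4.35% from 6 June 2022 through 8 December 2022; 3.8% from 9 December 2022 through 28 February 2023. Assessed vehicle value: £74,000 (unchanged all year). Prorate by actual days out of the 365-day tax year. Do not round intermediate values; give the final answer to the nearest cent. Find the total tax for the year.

1 March – 5 June 2022: 97 days at 1.4% → £74,000 × 1.4% × 97/365 = £275.3205
6 June – 8 December 2022: 186 days at 4.35% → £74,000 × 4.35% × 186/365 = £1,640.3671
9 December 2022 – 28 February 2023: 82 days at 3.8% → £74,000 × 3.8% × 82/365 = £631.7370
Total = £2,547.4247

£2,547.42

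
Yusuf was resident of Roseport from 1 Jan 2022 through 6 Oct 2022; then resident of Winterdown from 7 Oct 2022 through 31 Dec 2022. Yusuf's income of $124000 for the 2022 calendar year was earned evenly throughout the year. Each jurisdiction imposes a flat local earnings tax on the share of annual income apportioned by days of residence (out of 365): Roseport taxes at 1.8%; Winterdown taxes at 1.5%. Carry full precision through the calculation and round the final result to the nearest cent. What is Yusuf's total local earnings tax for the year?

$2144.35

Roseport, 1 Jan – 6 Oct 2022: 279 days → $124000 × 1.8% × 279/365 = $1706.1041
Winterdown, 7 Oct – 31 Dec 2022: 86 days → $124000 × 1.5% × 86/365 = $438.2466
Total = $2144.3507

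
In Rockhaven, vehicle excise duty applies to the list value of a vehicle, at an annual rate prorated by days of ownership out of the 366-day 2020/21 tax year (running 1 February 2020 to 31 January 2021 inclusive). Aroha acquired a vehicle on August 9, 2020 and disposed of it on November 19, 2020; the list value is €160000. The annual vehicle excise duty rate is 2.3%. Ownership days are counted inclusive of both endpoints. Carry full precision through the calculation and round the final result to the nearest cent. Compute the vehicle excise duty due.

Days held (August 9 – November 19, 2020): 103 out of 366
Tax = €160000 × 2.3% × 103/366 = €1035.6284

€1035.63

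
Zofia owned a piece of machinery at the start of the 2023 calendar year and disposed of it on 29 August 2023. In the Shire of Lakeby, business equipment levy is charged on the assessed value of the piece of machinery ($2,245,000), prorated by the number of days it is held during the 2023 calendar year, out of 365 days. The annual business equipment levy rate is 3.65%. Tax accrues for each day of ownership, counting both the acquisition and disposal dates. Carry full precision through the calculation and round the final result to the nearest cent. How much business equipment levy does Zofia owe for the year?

$54,104.50

Days held (1 January – 29 August 2023): 241 out of 365
Tax = $2,245,000 × 3.65% × 241/365 = $54,104.5000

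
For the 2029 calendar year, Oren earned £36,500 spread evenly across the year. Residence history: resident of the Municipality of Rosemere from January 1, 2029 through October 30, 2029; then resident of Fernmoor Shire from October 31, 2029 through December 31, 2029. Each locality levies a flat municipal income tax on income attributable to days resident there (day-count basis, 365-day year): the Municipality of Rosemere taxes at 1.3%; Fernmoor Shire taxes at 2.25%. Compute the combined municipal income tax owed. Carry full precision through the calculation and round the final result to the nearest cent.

£533.40

The Municipality of Rosemere, January 1 – October 30, 2029: 303 days → £36,500 × 1.3% × 303/365 = £393.9000
Fernmoor Shire, October 31 – December 31, 2029: 62 days → £36,500 × 2.25% × 62/365 = £139.5000
Total = £533.4000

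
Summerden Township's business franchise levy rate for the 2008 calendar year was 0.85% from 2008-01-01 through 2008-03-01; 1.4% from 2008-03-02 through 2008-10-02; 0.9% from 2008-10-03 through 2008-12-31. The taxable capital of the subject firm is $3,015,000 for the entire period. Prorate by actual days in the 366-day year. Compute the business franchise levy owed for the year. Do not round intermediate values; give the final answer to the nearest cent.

$35,739.28

2008-01-01 to 2008-03-01: 61 days at 0.85% → $3,015,000 × 0.85% × 61/366 = $4,271.2500
2008-03-02 to 2008-10-02: 215 days at 1.4% → $3,015,000 × 1.4% × 215/366 = $24,795.4918
2008-10-03 to 2008-12-31: 90 days at 0.9% → $3,015,000 × 0.9% × 90/366 = $6,672.5410
Total = $35,739.2828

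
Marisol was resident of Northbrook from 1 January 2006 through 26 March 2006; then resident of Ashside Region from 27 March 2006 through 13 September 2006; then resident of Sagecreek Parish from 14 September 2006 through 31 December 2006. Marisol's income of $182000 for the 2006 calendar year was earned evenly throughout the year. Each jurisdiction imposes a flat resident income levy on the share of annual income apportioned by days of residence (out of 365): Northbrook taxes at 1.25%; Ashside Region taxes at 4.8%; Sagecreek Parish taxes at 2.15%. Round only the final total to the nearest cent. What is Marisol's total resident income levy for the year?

$5791.09

Northbrook, 1 January – 26 March 2006: 85 days → $182000 × 1.25% × 85/365 = $529.7945
Ashside Region, 27 March – 13 September 2006: 171 days → $182000 × 4.8% × 171/365 = $4092.7562
Sagecreek Parish, 14 September – 31 December 2006: 109 days → $182000 × 2.15% × 109/365 = $1168.5397
Total = $5791.0904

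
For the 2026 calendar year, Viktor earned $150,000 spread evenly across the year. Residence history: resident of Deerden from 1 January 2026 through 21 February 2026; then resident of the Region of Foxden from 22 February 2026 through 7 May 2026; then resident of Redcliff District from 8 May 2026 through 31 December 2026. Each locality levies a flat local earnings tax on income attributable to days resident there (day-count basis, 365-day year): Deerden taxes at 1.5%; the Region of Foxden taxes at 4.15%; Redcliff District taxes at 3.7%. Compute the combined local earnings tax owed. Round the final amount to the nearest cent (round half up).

Deerden, 1 January – 21 February 2026: 52 days → $150,000 × 1.5% × 52/365 = $320.5479
The Region of Foxden, 22 February – 7 May 2026: 75 days → $150,000 × 4.15% × 75/365 = $1,279.1096
Redcliff District, 8 May – 31 December 2026: 238 days → $150,000 × 3.7% × 238/365 = $3,618.9041
Total = $5,218.5616

$5,218.56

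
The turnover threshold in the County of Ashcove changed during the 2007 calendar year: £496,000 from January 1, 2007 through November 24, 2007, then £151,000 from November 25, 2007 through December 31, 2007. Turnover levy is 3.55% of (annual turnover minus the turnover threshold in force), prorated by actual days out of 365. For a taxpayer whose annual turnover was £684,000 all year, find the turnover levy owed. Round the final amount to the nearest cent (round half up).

£7,915.53

January 1 – November 24, 2007: 328 days, exemption £496,000 → (£684,000 − £496,000) × 3.55% × 328/365 = £5,997.4575
November 25 – December 31, 2007: 37 days, exemption £151,000 → (£684,000 − £151,000) × 3.55% × 37/365 = £1,918.0699
Total = £7,915.5274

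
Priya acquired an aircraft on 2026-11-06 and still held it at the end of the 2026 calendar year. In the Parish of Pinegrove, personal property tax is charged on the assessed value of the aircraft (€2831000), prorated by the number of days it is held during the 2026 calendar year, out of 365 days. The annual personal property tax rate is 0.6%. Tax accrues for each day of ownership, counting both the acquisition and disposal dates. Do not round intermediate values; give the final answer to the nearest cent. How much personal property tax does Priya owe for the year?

€2606.07

Days held (2026-11-06 to 2026-12-31): 56 out of 365
Tax = €2831000 × 0.6% × 56/365 = €2606.0712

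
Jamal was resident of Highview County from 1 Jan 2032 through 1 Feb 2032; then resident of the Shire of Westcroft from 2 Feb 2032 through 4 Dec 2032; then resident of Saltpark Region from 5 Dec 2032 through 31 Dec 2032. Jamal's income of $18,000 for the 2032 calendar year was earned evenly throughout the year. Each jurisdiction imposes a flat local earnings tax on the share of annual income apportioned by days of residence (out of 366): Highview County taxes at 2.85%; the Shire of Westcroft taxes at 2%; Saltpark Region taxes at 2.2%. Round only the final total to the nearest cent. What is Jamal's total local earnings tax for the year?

$376.03

Highview County, 1 Jan – 1 Feb 2032: 32 days → $18,000 × 2.85% × 32/366 = $44.8525
The Shire of Westcroft, 2 Feb – 4 Dec 2032: 307 days → $18,000 × 2% × 307/366 = $301.9672
Saltpark Region, 5 Dec – 31 Dec 2032: 27 days → $18,000 × 2.2% × 27/366 = $29.2131
Total = $376.0328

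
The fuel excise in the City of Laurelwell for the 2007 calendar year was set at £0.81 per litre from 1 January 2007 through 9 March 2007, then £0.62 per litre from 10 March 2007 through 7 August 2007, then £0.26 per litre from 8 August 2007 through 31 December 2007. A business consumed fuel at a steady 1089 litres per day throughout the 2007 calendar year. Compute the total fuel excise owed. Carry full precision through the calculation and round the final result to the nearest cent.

1 January – 9 March 2007: 68 days × 1089 litres/day = 74,052 litres at £0.81/litre → £59982.12
10 March – 7 August 2007: 151 days × 1089 litres/day = 164,439 litres at £0.62/litre → £101952.18
8 August – 31 December 2007: 146 days × 1089 litres/day = 158,994 litres at £0.26/litre → £41338.44

£203272.74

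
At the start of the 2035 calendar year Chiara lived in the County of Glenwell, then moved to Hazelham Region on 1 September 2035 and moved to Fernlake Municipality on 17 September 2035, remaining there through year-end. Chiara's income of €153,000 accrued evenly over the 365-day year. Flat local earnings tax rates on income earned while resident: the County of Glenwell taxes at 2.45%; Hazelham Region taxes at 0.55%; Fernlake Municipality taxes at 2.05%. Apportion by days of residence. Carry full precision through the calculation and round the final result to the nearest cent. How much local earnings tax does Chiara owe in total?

The County of Glenwell, 1 January – 31 August 2035: 243 days → €153,000 × 2.45% × 243/365 = €2,495.5767
Hazelham Region, 1 September – 16 September 2035: 16 days → €153,000 × 0.55% × 16/365 = €36.8877
Fernlake Municipality, 17 September – 31 December 2035: 106 days → €153,000 × 2.05% × 106/365 = €910.8740
Total = €3,443.3384

€3,443.34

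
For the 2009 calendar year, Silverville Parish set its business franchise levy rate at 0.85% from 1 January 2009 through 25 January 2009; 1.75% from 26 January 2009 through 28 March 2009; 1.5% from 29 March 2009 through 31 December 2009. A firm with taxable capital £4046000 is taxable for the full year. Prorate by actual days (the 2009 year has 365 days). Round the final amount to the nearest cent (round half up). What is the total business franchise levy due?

£60606.86

1 January – 25 January 2009: 25 days at 0.85% → £4046000 × 0.85% × 25/365 = £2355.5479
26 January – 28 March 2009: 62 days at 1.75% → £4046000 × 1.75% × 62/365 = £12027.1507
29 March – 31 December 2009: 278 days at 1.5% → £4046000 × 1.5% × 278/365 = £46224.1644
Total = £60606.8630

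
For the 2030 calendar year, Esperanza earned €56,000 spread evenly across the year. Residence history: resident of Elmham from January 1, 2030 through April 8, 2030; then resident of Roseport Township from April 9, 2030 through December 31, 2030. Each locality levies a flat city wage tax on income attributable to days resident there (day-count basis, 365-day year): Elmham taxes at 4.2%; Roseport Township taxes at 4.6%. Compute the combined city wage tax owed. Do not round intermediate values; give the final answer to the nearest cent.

Elmham, January 1 – April 8, 2030: 98 days → €56,000 × 4.2% × 98/365 = €631.4959
Roseport Township, April 9 – December 31, 2030: 267 days → €56,000 × 4.6% × 267/365 = €1,884.3616
Total = €2,515.8575

€2,515.86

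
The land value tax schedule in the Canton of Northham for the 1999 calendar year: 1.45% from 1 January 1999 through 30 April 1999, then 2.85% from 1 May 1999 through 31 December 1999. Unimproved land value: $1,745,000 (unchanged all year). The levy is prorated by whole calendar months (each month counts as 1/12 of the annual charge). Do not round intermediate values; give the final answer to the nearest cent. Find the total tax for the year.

1 January – 30 April 1999: 4 months at 1.45% → $1,745,000 × 1.45% × 4/12 = $8,434.1667
1 May – 31 December 1999: 8 months at 2.85% → $1,745,000 × 2.85% × 8/12 = $33,155.0000
Total = $41,589.1667

$41,589.17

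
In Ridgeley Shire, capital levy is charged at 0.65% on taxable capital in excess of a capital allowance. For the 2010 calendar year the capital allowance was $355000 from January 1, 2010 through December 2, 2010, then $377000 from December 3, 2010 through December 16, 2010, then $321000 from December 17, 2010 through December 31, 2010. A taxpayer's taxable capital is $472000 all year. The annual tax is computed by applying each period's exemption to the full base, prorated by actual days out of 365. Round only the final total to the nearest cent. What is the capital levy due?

January 1 – December 2, 2010: 336 days, exemption $355000 → ($472000 − $355000) × 0.65% × 336/365 = $700.0767
December 3 – December 16, 2010: 14 days, exemption $377000 → ($472000 − $377000) × 0.65% × 14/365 = $23.6849
December 17 – December 31, 2010: 15 days, exemption $321000 → ($472000 − $321000) × 0.65% × 15/365 = $40.3356
Total = $764.0973

$764.10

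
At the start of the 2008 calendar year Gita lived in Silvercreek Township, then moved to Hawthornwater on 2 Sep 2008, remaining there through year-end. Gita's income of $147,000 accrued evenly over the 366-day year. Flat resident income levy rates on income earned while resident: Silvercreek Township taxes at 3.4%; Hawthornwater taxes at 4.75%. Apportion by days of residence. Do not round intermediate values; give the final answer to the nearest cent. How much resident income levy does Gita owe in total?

Silvercreek Township, 1 Jan – 1 Sep 2008: 245 days → $147,000 × 3.4% × 245/366 = $3,345.6557
Hawthornwater, 2 Sep – 31 Dec 2008: 121 days → $147,000 × 4.75% × 121/366 = $2,308.4221
Total = $5,654.0779

$5,654.08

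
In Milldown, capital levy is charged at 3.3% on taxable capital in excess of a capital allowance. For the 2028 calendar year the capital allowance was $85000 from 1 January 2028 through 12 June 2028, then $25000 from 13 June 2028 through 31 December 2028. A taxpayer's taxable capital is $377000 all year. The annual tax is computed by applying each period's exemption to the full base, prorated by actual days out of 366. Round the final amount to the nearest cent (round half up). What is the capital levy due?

1 January – 12 June 2028: 164 days, exemption $85000 → ($377000 − $85000) × 3.3% × 164/366 = $4317.7705
13 June – 31 December 2028: 202 days, exemption $25000 → ($377000 − $25000) × 3.3% × 202/366 = $6411.0164
Total = $10728.7869

$10728.79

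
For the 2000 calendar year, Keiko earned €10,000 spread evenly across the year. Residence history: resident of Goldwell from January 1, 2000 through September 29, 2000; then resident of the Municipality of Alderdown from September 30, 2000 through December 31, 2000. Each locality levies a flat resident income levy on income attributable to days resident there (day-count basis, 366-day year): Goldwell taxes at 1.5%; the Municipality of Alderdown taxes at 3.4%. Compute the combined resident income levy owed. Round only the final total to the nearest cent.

Goldwell, January 1 – September 29, 2000: 273 days → €10,000 × 1.5% × 273/366 = €111.8852
The Municipality of Alderdown, September 30 – December 31, 2000: 93 days → €10,000 × 3.4% × 93/366 = €86.3934
Total = €198.2787

€198.28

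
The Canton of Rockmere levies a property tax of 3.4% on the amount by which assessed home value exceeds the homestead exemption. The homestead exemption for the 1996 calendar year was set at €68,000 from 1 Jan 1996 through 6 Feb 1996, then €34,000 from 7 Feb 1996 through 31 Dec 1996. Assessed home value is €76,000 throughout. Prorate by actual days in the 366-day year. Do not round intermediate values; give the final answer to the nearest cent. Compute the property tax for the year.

€1,311.14

1 Jan – 6 Feb 1996: 37 days, exemption €68,000 → (€76,000 − €68,000) × 3.4% × 37/366 = €27.4973
7 Feb – 31 Dec 1996: 329 days, exemption €34,000 → (€76,000 − €34,000) × 3.4% × 329/366 = €1,283.6393
Total = €1,311.1366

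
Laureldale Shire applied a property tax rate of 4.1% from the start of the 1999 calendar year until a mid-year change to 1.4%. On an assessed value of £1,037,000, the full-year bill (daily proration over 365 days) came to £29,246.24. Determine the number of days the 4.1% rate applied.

Let d = days at the first rate; then 365 − d days at the second rate.
£1,037,000 × [4.1%·d + 1.4%·(365−d)] / 365 = £29,246.24
Solving gives d = 192, so the new rate took effect on July 12, 1999.

192 days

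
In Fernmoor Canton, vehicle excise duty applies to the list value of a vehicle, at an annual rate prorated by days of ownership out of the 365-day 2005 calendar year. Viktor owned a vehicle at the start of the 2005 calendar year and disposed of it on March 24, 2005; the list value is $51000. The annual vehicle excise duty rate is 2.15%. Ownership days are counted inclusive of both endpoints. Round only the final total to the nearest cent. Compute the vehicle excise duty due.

Days held (January 1 – March 24, 2005): 83 out of 365
Tax = $51000 × 2.15% × 83/365 = $249.3411

$249.34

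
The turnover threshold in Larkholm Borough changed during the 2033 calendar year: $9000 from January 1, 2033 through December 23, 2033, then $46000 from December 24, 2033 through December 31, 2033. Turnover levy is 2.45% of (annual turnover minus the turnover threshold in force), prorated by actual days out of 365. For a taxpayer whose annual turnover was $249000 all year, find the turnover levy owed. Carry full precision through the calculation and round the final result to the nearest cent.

$5860.13

January 1 – December 23, 2033: 357 days, exemption $9000 → ($249000 − $9000) × 2.45% × 357/365 = $5751.1233
December 24 – December 31, 2033: 8 days, exemption $46000 → ($249000 − $46000) × 2.45% × 8/365 = $109.0082
Total = $5860.1315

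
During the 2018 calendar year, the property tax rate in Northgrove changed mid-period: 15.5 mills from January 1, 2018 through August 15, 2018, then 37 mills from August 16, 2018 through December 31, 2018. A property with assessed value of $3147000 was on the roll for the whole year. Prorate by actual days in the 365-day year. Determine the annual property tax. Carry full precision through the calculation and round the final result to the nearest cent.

$74359.73

January 1 – August 15, 2018: 227 days at 15.5 mills → $3147000 × 1.55% × 227/365 = $30336.2178
August 16 – December 31, 2018: 138 days at 37 mills → $3147000 × 3.7% × 138/365 = $44023.5123
Total = $74359.7301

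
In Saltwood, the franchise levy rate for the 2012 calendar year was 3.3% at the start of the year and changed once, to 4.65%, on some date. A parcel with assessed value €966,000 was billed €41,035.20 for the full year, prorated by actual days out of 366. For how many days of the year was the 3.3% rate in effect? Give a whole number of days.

Let d = days at the first rate; then 366 − d days at the second rate.
€966,000 × [3.3%·d + 4.65%·(366−d)] / 366 = €41,035.20
Solving gives d = 109, so the new rate took effect on 19 April 2012.

109 days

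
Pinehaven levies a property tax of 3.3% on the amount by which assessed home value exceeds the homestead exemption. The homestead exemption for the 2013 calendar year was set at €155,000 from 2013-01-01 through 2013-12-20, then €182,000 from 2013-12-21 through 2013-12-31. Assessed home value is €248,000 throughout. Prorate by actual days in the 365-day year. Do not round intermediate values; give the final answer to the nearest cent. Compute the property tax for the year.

€3,042.15

2013-01-01 to 2013-12-20: 354 days, exemption €155,000 → (€248,000 − €155,000) × 3.3% × 354/365 = €2,976.5096
2013-12-21 to 2013-12-31: 11 days, exemption €182,000 → (€248,000 − €182,000) × 3.3% × 11/365 = €65.6384
Total = €3,042.1479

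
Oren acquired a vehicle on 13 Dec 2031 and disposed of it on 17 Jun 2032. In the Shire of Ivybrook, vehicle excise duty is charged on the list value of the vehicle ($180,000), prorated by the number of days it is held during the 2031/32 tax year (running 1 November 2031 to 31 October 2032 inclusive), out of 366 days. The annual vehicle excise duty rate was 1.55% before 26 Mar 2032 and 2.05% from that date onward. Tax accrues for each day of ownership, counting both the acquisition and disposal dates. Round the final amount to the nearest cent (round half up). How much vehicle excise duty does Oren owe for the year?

13 Dec 2031 – 25 Mar 2032: 104 days at 1.55% → $180,000 × 1.55% × 104/366 = $792.7869
26 Mar – 17 Jun 2032: 84 days at 2.05% → $180,000 × 2.05% × 84/366 = $846.8852
Total = $1,639.6721

$1,639.67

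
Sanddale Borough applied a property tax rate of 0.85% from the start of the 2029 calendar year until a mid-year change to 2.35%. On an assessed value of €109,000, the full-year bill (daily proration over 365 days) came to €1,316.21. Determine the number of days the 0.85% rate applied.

Let d = days at the first rate; then 365 − d days at the second rate.
€109,000 × [0.85%·d + 2.35%·(365−d)] / 365 = €1,316.21
Solving gives d = 278, so the new rate took effect on 6 Oct 2029.

278 days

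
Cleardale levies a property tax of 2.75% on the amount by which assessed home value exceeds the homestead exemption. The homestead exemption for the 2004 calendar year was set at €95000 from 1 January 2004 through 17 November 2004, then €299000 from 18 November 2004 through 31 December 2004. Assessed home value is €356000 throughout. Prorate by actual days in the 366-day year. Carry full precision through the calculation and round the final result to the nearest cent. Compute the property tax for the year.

1 January – 17 November 2004: 322 days, exemption €95000 → (€356000 − €95000) × 2.75% × 322/366 = €6314.6311
18 November – 31 December 2004: 44 days, exemption €299000 → (€356000 − €299000) × 2.75% × 44/366 = €188.4426
Total = €6503.0738

€6503.07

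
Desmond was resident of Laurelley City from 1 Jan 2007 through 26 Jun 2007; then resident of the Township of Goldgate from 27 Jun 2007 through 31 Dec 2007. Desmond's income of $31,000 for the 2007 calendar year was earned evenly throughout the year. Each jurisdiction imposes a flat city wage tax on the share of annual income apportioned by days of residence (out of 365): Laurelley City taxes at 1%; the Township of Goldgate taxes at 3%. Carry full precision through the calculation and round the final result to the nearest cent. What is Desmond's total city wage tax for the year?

$629.34

Laurelley City, 1 Jan – 26 Jun 2007: 177 days → $31,000 × 1% × 177/365 = $150.3288
The Township of Goldgate, 27 Jun – 31 Dec 2007: 188 days → $31,000 × 3% × 188/365 = $479.0137
Total = $629.3425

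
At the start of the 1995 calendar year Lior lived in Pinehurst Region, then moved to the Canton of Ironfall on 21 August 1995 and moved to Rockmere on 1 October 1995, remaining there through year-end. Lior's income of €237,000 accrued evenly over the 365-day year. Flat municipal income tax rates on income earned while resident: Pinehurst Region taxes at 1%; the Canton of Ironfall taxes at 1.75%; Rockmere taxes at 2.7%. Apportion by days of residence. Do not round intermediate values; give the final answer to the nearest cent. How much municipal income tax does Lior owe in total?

€3,585.19

Pinehurst Region, 1 January – 20 August 1995: 232 days → €237,000 × 1% × 232/365 = €1,506.4110
The Canton of Ironfall, 21 August – 30 September 1995: 41 days → €237,000 × 1.75% × 41/365 = €465.8836
Rockmere, 1 October – 31 December 1995: 92 days → €237,000 × 2.7% × 92/365 = €1,612.8986
Total = €3,585.1932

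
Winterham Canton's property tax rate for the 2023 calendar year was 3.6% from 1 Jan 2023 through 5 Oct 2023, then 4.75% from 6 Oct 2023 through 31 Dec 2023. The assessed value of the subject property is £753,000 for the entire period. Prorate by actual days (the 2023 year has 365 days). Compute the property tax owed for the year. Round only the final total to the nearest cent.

1 Jan – 5 Oct 2023: 278 days at 3.6% → £753,000 × 3.6% × 278/365 = £20,646.6411
6 Oct – 31 Dec 2023: 87 days at 4.75% → £753,000 × 4.75% × 87/365 = £8,525.4041
Total = £29,172.0452

£29,172.05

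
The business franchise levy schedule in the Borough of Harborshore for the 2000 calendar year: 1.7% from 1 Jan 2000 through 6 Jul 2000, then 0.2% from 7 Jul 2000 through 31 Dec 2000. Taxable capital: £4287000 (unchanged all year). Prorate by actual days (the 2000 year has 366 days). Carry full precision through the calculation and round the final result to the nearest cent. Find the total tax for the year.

1 Jan – 6 Jul 2000: 188 days at 1.7% → £4287000 × 1.7% × 188/366 = £37435.1148
7 Jul – 31 Dec 2000: 178 days at 0.2% → £4287000 × 0.2% × 178/366 = £4169.8689
Total = £41604.9836

£41604.98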